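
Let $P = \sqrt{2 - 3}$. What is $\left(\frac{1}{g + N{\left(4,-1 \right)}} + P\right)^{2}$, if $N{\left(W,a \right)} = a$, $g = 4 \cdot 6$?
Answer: $- \frac{528}{529} + \frac{2 i}{23} \approx -0.99811 + 0.086957 i$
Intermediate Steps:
$g = 24$
$P = i$ ($P = \sqrt{-1} = i \approx 1.0 i$)
$\left(\frac{1}{g + N{\left(4,-1 \right)}} + P\right)^{2} = \left(\frac{1}{24 - 1} + i\right)^{2} = \left(\frac{1}{23} + i\right)^{2}$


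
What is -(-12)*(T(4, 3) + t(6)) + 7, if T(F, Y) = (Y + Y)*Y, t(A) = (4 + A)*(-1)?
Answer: 103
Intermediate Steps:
t(A) = -4 - A
T(F, Y) = 2*Y² (T(F, Y) = (2*Y)*Y = 2*Y²)
-(-12)*(T(4, 3) + t(6)) + 7 = -(-12)*(2*3² + (-4 - 1*6)) + 7 = -(-12)*(2*9 + (-4 - 6)) + 7 = -(-12)*(18 - 10) + 7 = -(-12)*8 + 7 = -3*(-32) + 7 = 96 + 7 = 103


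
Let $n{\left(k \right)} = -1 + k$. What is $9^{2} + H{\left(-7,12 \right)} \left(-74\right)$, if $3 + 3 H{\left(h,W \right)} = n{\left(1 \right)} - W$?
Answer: $451$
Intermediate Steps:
$H{\left(h,W \right)} = -1 - \frac{W}{3}$ ($H{\left(h,W \right)} = -1 + \frac{\left(-1 + 1\right) - W}{3} = -1 + \frac{0 - W}{3} = -1 + \frac{\left(-1\right) W}{3} = -1 - \frac{W}{3}$)
$9^{2} + H{\left(-7,12 \right)} \left(-74\right) = 9^{2} + \left(-1 - 4\right) \left(-74\right) = 81 + \left(-1 - 4\right) \left(-74\right) = 81 - -370 = 81 + 370 = 451$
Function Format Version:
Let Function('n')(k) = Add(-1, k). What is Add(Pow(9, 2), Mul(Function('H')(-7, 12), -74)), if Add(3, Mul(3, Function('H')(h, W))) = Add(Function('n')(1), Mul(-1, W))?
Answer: 451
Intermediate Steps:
Function('H')(h, W) = Add(-1, Mul(Rational(-1, 3), W)) (Function('H')(h, W) = Add(-1, Mul(Rational(1, 3), Add(Add(-1, 1), Mul(-1, W)))) = Add(-1, Mul(Rational(1, 3), Add(0, Mul(-1, W)))) = Add(-1, Mul(Rational(1, 3), Mul(-1, W))) = Add(-1, Mul(Rational(-1, 3), W)))
Add(Pow(9, 2), Mul(Function('H')(-7, 12), -74)) = Add(Pow(9, 2), Mul(Add(-1, Mul(Rational(-1, 3), 12)), -74)) = Add(81, Mul(Add(-1, -4), -74)) = Add(81, Mul(-5, -74)) = Add(81, 370) = 451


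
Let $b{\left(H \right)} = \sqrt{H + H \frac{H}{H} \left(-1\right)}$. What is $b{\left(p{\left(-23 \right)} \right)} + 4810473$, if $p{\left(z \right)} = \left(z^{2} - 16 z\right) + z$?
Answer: $4810473$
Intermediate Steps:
$p{\left(z \right)} = z^{2} - 15 z$
$b{\left(H \right)} = 0$ ($b{\left(H \right)} = \sqrt{H + H 1 \left(-1\right)} = \sqrt{H + H \left(-1\right)} = \sqrt{H - H} = \sqrt{0} = 0$)
$b{\left(p{\left(-23 \right)} \right)} + 4810473 = 0 + 4810473 = 4810473$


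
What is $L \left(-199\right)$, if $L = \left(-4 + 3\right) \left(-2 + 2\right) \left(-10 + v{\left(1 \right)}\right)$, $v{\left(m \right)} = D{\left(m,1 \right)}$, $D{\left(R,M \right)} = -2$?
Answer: $0$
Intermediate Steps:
$v{\left(m \right)} = -2$
$L = 0$ ($L = \left(-4 + 3\right) \left(-2 + 2\right) \left(-10 - 2\right) = \left(-1\right) 0 \left(-12\right) = 0 \left(-12\right) = 0$)
$L \left(-199\right) = 0 \left(-199\right) = 0$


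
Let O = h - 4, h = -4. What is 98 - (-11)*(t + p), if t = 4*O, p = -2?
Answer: -276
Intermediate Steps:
O = -8 (O = -4 - 4 = -8)
t = -32 (t = 4*(-8) = -32)
98 - (-11)*(t + p) = 98 - (-11)*(-32 - 2) = 98 - (-11)*(-34) = 98 - 1*374 = 98 - 374 = -276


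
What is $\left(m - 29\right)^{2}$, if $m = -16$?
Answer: $2025$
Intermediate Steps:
$\left(m - 29\right)^{2} = \left(-16 - 29\right)^{2} = \left(-45\right)^{2} = 2025$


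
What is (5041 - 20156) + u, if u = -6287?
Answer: -21402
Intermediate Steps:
(5041 - 20156) + u = (5041 - 20156) - 6287 = -15115 - 6287 = -21402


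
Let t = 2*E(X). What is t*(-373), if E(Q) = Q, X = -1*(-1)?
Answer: -746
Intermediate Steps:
X = 1
t = 2 (t = 2*1 = 2)
t*(-373) = 2*(-373) = -746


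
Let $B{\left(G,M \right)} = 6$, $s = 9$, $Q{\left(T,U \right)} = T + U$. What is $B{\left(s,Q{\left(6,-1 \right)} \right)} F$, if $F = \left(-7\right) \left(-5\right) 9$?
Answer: $1890$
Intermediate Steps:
$F = 315$ ($F = 35 \cdot 9 = 315$)
$B{\left(s,Q{\left(6,-1 \right)} \right)} F = 6 \cdot 315 = 1890$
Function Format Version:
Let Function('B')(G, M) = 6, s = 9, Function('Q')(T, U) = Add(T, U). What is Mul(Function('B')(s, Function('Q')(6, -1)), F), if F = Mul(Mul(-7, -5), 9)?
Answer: 1890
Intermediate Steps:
F = 315 (F = Mul(35, 9) = 315)
Mul(Function('B')(s, Function('Q')(6, -1)), F) = Mul(6, 315) = 1890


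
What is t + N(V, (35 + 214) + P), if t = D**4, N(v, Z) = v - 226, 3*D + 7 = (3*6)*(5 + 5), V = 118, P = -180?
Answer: 895736293/81 ≈ 1.1058e+7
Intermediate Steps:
D = 173/3 (D = -7/3 + ((3*6)*(5 + 5))/3 = -7/3 + (18*10)/3 = -7/3 + (1/3)*180 = -7/3 + 60 = 173/3 ≈ 57.667)
N(v, Z) = -226 + v
t = 895745041/81 (t = (173/3)**4 = 895745041/81 ≈ 1.1059e+7)
t + N(V, (35 + 214) + P) = 895745041/81 + (-226 + 118) = 895745041/81 - 108 = 895736293/81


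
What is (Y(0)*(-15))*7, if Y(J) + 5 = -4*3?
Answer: 1785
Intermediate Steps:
Y(J) = -17 (Y(J) = -5 - 4*3 = -5 - 12 = -17)
(Y(0)*(-15))*7 = -17*(-15)*7 = 255*7 = 1785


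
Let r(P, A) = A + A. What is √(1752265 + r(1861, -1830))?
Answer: √1748605 ≈ 1322.3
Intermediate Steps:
r(P, A) = 2*A
√(1752265 + r(1861, -1830)) = √(1752265 + 2*(-1830)) = √(1752265 - 3660) = √1748605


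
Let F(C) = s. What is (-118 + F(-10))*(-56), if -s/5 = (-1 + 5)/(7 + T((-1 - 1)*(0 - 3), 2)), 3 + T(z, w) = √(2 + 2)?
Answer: 20384/3 ≈ 6794.7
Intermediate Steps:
T(z, w) = -1 (T(z, w) = -3 + √(2 + 2) = -3 + √4 = -3 + 2 = -1)
s = -10/3 (s = -5*(-1 + 5)/(7 - 1) = -20/6 = -5*⅔ = -10/3 ≈ -3.3333)
F(C) = -10/3
(-118 + F(-10))*(-56) = (-118 - 10/3)*(-56) = -364/3*(-56) = 20384/3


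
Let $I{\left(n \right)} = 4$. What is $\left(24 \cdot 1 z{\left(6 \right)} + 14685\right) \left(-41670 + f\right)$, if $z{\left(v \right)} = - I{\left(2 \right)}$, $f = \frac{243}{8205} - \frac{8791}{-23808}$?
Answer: $- \frac{13194831771180921}{21704960} \approx -6.0792 \cdot 10^{8}$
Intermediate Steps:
$f = \frac{25971833}{65114880}$ ($f = 243 \cdot \frac{1}{8205} - - \frac{8791}{23808} = \frac{81}{2735} + \frac{8791}{23808} = \frac{25971833}{65114880} \approx 0.39886$)
$z{\left(v \right)} = -4$ ($z{\left(v \right)} = \left(-1\right) 4 = -4$)
$\left(24 \cdot 1 z{\left(6 \right)} + 14685\right) \left(-41670 + f\right) = \left(24 \cdot 1 \left(-4\right) + 14685\right) \left(-41670 + \frac{25971833}{65114880}\right) = \left(24 \left(-4\right) + 14685\right) \left(- \frac{2713311077767}{65114880}\right) = \left(-96 + 14685\right) \left(- \frac{2713311077767}{65114880}\right) = 14589 \left(- \frac{2713311077767}{65114880}\right) = - \frac{13194831771180921}{21704960}$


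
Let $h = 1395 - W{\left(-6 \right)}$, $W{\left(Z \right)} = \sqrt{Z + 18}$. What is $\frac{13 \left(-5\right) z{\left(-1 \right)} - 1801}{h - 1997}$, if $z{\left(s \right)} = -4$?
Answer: $\frac{463841}{181196} - \frac{1541 \sqrt{3}}{181196} \approx 2.5452$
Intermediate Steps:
$W{\left(Z \right)} = \sqrt{18 + Z}$
$h = 1395 - 2 \sqrt{3}$ ($h = 1395 - \sqrt{18 - 6} = 1395 - \sqrt{12} = 1395 - 2 \sqrt{3} \approx 1391.5$)
$\frac{13 \left(-5\right) z{\left(-1 \right)} - 1801}{h - 1997} = \frac{13 \left(-5\right) \left(-4\right) - 1801}{\left(1395 - 2 \sqrt{3}\right) - 1997} = \frac{\left(-65\right) \left(-4\right) - 1801}{-602 - 2 \sqrt{3}} = \frac{260 - 1801}{-602 - 2 \sqrt{3}} = - \frac{1541}{-602 - 2 \sqrt{3}}$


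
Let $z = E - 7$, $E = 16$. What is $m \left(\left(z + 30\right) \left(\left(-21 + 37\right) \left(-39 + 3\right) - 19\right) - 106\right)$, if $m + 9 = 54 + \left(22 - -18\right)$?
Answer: $-1981435$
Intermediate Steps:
$z = 9$ ($z = 16 - 7 = 9$)
$m = 85$ ($m = -9 + \left(54 + \left(22 - -18\right)\right) = -9 + \left(54 + \left(22 + 18\right)\right) = -9 + \left(54 + 40\right) = -9 + 94 = 85$)
$m \left(\left(z + 30\right) \left(\left(-21 + 37\right) \left(-39 + 3\right) - 19\right) - 106\right) = 85 \left(\left(9 + 30\right) \left(\left(-21 + 37\right) \left(-39 + 3\right) - 19\right) - 106\right) = 85 \left(39 \left(16 \left(-36\right) - 19\right) - 106\right) = 85 \left(39 \left(-576 - 19\right) - 106\right) = 85 \left(39 \left(-595\right) - 106\right) = 85 \left(-23205 - 106\right) = 85 \left(-23311\right) = -1981435$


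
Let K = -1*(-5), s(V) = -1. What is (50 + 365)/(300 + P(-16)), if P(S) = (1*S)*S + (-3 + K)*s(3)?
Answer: 415/554 ≈ 0.74910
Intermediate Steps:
K = 5
P(S) = -2 + S² (P(S) = (1*S)*S + (-3 + 5)*(-1) = S*S + 2*(-1) = S² - 2 = -2 + S²)
(50 + 365)/(300 + P(-16)) = (50 + 365)/(300 + (-2 + (-16)²)) = 415/(300 + (-2 + 256)) = 415/(300 + 254) = 415/554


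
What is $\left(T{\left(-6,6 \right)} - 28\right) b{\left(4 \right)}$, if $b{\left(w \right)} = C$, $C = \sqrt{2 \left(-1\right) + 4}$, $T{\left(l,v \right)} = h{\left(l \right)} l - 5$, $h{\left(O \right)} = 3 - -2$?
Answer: $- 63 \sqrt{2} \approx -89.095$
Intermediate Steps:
$h{\left(O \right)} = 5$ ($h{\left(O \right)} = 3 + 2 = 5$)
$T{\left(l,v \right)} = -5 + 5 l$ ($T{\left(l,v \right)} = 5 l - 5 = -5 + 5 l$)
$C = \sqrt{2}$ ($C = \sqrt{-2 + 4} = \sqrt{2} \approx 1.4142$)
$b{\left(w \right)} = \sqrt{2}$
$\left(T{\left(-6,6 \right)} - 28\right) b{\left(4 \right)} = \left(\left(-5 + 5 \left(-6\right)\right) - 28\right) \sqrt{2} = \left(\left(-5 - 30\right) - 28\right) \sqrt{2} = \left(-35 - 28\right) \sqrt{2} = - 63 \sqrt{2}$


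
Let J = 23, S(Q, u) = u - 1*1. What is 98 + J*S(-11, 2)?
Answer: 121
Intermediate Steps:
S(Q, u) = -1 + u (S(Q, u) = u - 1 = -1 + u)
98 + J*S(-11, 2) = 98 + 23*(-1 + 2) = 98 + 23*1 = 98 + 23 = 121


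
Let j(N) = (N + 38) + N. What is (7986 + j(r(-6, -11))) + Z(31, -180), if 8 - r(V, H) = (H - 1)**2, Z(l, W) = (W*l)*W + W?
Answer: 1011972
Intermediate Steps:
Z(l, W) = W + l*W**2 (Z(l, W) = l*W**2 + W = W + l*W**2)
r(V, H) = 8 - (-1 + H)**2 (r(V, H) = 8 - (H - 1)**2 = 8 - (-1 + H)**2)
j(N) = 38 + 2*N (j(N) = (38 + N) + N = 38 + 2*N)
(7986 + j(r(-6, -11))) + Z(31, -180) = (7986 + (38 + 2*(8 - (-1 - 11)**2))) - 180*(1 - 180*31) = (7986 + (38 + 2*(8 - 1*(-12)**2))) - 180*(1 - 5580) = (7986 + (38 + 2*(8 - 1*144))) - 180*(-5579) = (7986 + (38 + 2*(8 - 144))) + 1004220 = (7986 + (38 + 2*(-136))) + 1004220 = (7986 + (38 - 272)) + 1004220 = (7986 - 234) + 1004220 = 7752 + 1004220 = 1011972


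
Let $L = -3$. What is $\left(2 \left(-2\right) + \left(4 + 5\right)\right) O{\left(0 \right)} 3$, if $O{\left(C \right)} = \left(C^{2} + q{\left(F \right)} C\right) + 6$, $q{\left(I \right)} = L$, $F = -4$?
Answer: $90$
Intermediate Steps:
$q{\left(I \right)} = -3$
$O{\left(C \right)} = 6 + C^{2} - 3 C$ ($O{\left(C \right)} = \left(C^{2} - 3 C\right) + 6 = 6 + C^{2} - 3 C$)
$\left(2 \left(-2\right) + \left(4 + 5\right)\right) O{\left(0 \right)} 3 = \left(2 \left(-2\right) + \left(4 + 5\right)\right) \left(6 + 0^{2} - 0\right) 3 = \left(-4 + 9\right) \left(6 + 0 + 0\right) 3 = 5 \cdot 6 \cdot 3 = 30 \cdot 3 = 90$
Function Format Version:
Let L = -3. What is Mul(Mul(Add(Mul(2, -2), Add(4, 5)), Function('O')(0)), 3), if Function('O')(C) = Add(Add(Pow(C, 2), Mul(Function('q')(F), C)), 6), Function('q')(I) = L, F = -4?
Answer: 90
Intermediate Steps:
Function('q')(I) = -3
Function('O')(C) = Add(6, Pow(C, 2), Mul(-3, C)) (Function('O')(C) = Add(Add(Pow(C, 2), Mul(-3, C)), 6) = Add(6, Pow(C, 2), Mul(-3, C)))
Mul(Mul(Add(Mul(2, -2), Add(4, 5)), Function('O')(0)), 3) = Mul(Mul(Add(Mul(2, -2), Add(4, 5)), Add(6, Pow(0, 2), Mul(-3, 0))), 3) = Mul(Mul(Add(-4, 9), Add(6, 0, 0)), 3) = Mul(Mul(5, 6), 3) = Mul(30, 3) = 90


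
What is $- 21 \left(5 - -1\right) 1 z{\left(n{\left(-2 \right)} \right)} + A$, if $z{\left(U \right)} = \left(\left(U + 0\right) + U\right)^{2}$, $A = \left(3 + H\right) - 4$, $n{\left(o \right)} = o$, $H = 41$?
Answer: $-1976$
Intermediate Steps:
$A = 40$ ($A = \left(3 + 41\right) - 4 = 44 - 4 = 40$)
$z{\left(U \right)} = 4 U^{2}$ ($z{\left(U \right)} = \left(U + U\right)^{2} = \left(2 U\right)^{2} = 4 U^{2}$)
$- 21 \left(5 - -1\right) 1 z{\left(n{\left(-2 \right)} \right)} + A = - 21 \left(5 - -1\right) 1 \cdot 4 \left(-2\right)^{2} + 40 = - 21 \left(5 + 1\right) 1 \cdot 4 \cdot 4 + 40 = - 21 \cdot 6 \cdot 1 \cdot 16 + 40 = - 21 \cdot 6 \cdot 16 + 40 = \left(-21\right) 96 + 40 = -2016 + 40 = -1976$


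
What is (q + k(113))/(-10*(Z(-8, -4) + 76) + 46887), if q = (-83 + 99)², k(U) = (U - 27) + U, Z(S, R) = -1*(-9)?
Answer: 455/46037 ≈ 0.0098834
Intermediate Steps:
Z(S, R) = 9
k(U) = -27 + 2*U (k(U) = (-27 + U) + U = -27 + 2*U)
q = 256 (q = 16² = 256)
(q + k(113))/(-10*(Z(-8, -4) + 76) + 46887) = (256 + (-27 + 2*113))/(-10*(9 + 76) + 46887) = (256 + (-27 + 226))/(-10*85 + 46887) = (256 + 199)/(-850 + 46887) = 455/46037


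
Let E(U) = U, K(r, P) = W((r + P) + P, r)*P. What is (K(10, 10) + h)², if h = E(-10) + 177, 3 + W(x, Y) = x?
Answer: 190969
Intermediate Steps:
W(x, Y) = -3 + x
K(r, P) = P*(-3 + r + 2*P) (K(r, P) = (-3 + ((r + P) + P))*P = (-3 + ((P + r) + P))*P = (-3 + (r + 2*P))*P = (-3 + r + 2*P)*P = P*(-3 + r + 2*P))
h = 167 (h = -10 + 177 = 167)
(K(10, 10) + h)² = (10*(-3 + 10 + 2*10) + 167)² = (10*(-3 + 10 + 20) + 167)² = (10*27 + 167)² = (270 + 167)² = 437² = 190969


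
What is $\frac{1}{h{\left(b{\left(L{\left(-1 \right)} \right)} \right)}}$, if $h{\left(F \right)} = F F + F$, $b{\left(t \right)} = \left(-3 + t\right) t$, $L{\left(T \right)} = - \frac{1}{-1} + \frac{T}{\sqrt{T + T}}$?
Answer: $- \frac{4 i}{- 13 i + 8 \sqrt{2}} \approx 0.17508 - 0.15237 i$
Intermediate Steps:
$L{\left(T \right)} = 1 + \frac{\sqrt{2} \sqrt{T}}{2}$ ($L{\left(T \right)} = \left(-1\right) \left(-1\right) + \frac{T}{\sqrt{2 T}} = 1 + \frac{T}{\sqrt{2} \sqrt{T}} = 1 + T \frac{\sqrt{2}}{2 \sqrt{T}} = 1 + \frac{\sqrt{2} \sqrt{T}}{2}$)
$b{\left(t \right)} = t \left(-3 + t\right)$
$h{\left(F \right)} = F + F^{2}$ ($h{\left(F \right)} = F^{2} + F = F + F^{2}$)
$\frac{1}{h{\left(b{\left(L{\left(-1 \right)} \right)} \right)}} = \frac{1}{\left(1 + \frac{\sqrt{2} \sqrt{-1}}{2}\right) \left(-3 + \left(1 + \frac{\sqrt{2} \sqrt{-1}}{2}\right)\right) \left(1 + \left(1 + \frac{\sqrt{2} \sqrt{-1}}{2}\right) \left(-3 + \left(1 + \frac{\sqrt{2} \sqrt{-1}}{2}\right)\right)\right)} = \frac{1}{\left(1 + \frac{\sqrt{2} i}{2}\right) \left(-3 + \left(1 + \frac{\sqrt{2} i}{2}\right)\right) \left(1 + \left(1 + \frac{\sqrt{2} i}{2}\right) \left(-3 + \left(1 + \frac{\sqrt{2} i}{2}\right)\right)\right)} = \frac{1}{\left(1 + \frac{i \sqrt{2}}{2}\right) \left(-3 + \left(1 + \frac{i \sqrt{2}}{2}\right)\right) \left(1 + \left(1 + \frac{i \sqrt{2}}{2}\right) \left(-3 + \left(1 + \frac{i \sqrt{2}}{2}\right)\right)\right)} = \frac{1}{\left(1 + \frac{i \sqrt{2}}{2}\right) \left(-2 + \frac{i \sqrt{2}}{2}\right) \left(1 + \left(1 + \frac{i \sqrt{2}}{2}\right) \left(-2 + \frac{i \sqrt{2}}{2}\right)\right)} = \frac{1}{\left(1 + \left(1 + \frac{i \sqrt{2}}{2}\right) \left(-2 + \frac{i \sqrt{2}}{2}\right)\right) \left(1 + \frac{i \sqrt{2}}{2}\right) \left(-2 + \frac{i \sqrt{2}}{2}\right)}$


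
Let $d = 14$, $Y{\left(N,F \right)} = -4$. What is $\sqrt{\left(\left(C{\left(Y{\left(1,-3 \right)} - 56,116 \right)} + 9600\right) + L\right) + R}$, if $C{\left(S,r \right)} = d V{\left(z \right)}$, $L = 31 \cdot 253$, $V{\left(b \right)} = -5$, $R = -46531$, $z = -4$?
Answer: $i \sqrt{29158} \approx 170.76 i$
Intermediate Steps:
$L = 7843$
$C{\left(S,r \right)} = -70$ ($C{\left(S,r \right)} = 14 \left(-5\right) = -70$)
$\sqrt{\left(\left(C{\left(Y{\left(1,-3 \right)} - 56,116 \right)} + 9600\right) + L\right) + R} = \sqrt{\left(\left(-70 + 9600\right) + 7843\right) - 46531} = \sqrt{\left(9530 + 7843\right) - 46531} = \sqrt{17373 - 46531} = \sqrt{-29158} = i \sqrt{29158}$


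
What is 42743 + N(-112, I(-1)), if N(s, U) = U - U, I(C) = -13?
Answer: 42743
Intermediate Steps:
N(s, U) = 0
42743 + N(-112, I(-1)) = 42743 + 0 = 42743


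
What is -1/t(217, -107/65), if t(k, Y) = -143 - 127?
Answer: 1/270 ≈ 0.0037037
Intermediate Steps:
t(k, Y) = -270
-1/t(217, -107/65) = -1/(-270) = -1*(-1/270) = 1/270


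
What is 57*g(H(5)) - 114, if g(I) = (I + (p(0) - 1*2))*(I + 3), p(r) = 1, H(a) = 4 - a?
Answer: -342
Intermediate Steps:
g(I) = (-1 + I)*(3 + I) (g(I) = (I + (1 - 1*2))*(I + 3) = (I + (1 - 2))*(3 + I) = (I - 1)*(3 + I) = (-1 + I)*(3 + I))
57*g(H(5)) - 114 = 57*(-3 + (4 - 1*5)² + 2*(4 - 1*5)) - 114 = 57*(-3 + (4 - 5)² + 2*(4 - 5)) - 114 = 57*(-3 + (-1)² + 2*(-1)) - 114 = 57*(-3 + 1 - 2) - 114 = 57*(-4) - 114 = -228 - 114 = -342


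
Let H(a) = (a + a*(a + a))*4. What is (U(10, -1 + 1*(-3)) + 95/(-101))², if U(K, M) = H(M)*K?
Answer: 12774650625/10201 ≈ 1.2523e+6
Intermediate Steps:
H(a) = 4*a + 8*a² (H(a) = (a + a*(2*a))*4 = (a + 2*a²)*4 = 4*a + 8*a²)
U(K, M) = 4*K*M*(1 + 2*M) (U(K, M) = (4*M*(1 + 2*M))*K = 4*K*M*(1 + 2*M))
(U(10, -1 + 1*(-3)) + 95/(-101))² = (4*10*(-1 + 1*(-3))*(1 + 2*(-1 + 1*(-3))) + 95/(-101))² = (4*10*(-1 - 3)*(1 + 2*(-1 - 3)) + 95*(-1/101))² = (4*10*(-4)*(1 + 2*(-4)) - 95/101)² = (4*10*(-4)*(1 - 8) - 95/101)² = (4*10*(-4)*(-7) - 95/101)² = (1120 - 95/101)² = (113025/101)² = 12774650625/10201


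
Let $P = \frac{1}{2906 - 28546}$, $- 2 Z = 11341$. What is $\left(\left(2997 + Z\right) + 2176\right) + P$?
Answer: $- \frac{12755901}{25640} \approx -497.5$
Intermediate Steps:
$Z = - \frac{11341}{2}$ ($Z = \left(- \frac{1}{2}\right) 11341 = - \frac{11341}{2} \approx -5670.5$)
$P = - \frac{1}{25640}$ ($P = \frac{1}{-25640} = - \frac{1}{25640} \approx -3.9002 \cdot 10^{-5}$)
$\left(\left(2997 + Z\right) + 2176\right) + P = \left(\left(2997 - \frac{11341}{2}\right) + 2176\right) - \frac{1}{25640} = \left(- \frac{5347}{2} + 2176\right) - \frac{1}{25640} = - \frac{995}{2} - \frac{1}{25640} = - \frac{12755901}{25640}$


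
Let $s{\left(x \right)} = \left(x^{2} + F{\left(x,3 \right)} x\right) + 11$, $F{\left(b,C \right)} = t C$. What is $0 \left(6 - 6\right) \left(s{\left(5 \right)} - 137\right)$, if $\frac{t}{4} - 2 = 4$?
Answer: $0$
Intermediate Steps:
$t = 24$ ($t = 8 + 4 \cdot 4 = 8 + 16 = 24$)
$F{\left(b,C \right)} = 24 C$
$s{\left(x \right)} = 11 + x^{2} + 72 x$ ($s{\left(x \right)} = \left(x^{2} + 24 \cdot 3 x\right) + 11 = \left(x^{2} + 72 x\right) + 11 = 11 + x^{2} + 72 x$)
$0 \left(6 - 6\right) \left(s{\left(5 \right)} - 137\right) = 0 \left(6 - 6\right) \left(\left(11 + 5^{2} + 72 \cdot 5\right) - 137\right) = 0 \cdot 0 \left(\left(11 + 25 + 360\right) - 137\right) = 0 \left(396 - 137\right) = 0 \cdot 259 = 0$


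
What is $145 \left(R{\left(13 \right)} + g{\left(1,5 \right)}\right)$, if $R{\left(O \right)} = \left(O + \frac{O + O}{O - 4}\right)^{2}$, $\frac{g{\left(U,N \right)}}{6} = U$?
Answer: $\frac{3035575}{81} \approx 37476.0$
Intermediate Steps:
$g{\left(U,N \right)} = 6 U$
$R{\left(O \right)} = \left(O + \frac{2 O}{-4 + O}\right)^{2}$
$145 \left(R{\left(13 \right)} + g{\left(1,5 \right)}\right) = 145 \left(\frac{13^{2} \left(-2 + 13\right)^{2}}{\left(-4 + 13\right)^{2}} + 6 \cdot 1\right) = 145 \left(\frac{169 \cdot 11^{2}}{81} + 6\right) = 145 \left(169 \cdot \frac{1}{81} \cdot 121 + 6\right) = 145 \left(\frac{20449}{81} + 6\right) = 145 \cdot \frac{20935}{81} = \frac{3035575}{81}$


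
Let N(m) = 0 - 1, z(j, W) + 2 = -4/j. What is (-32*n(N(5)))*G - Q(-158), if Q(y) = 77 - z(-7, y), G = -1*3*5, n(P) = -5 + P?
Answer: -20709/7 ≈ -2958.4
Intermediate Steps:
z(j, W) = -2 - 4/j
N(m) = -1
G = -15 (G = -3*5 = -15)
Q(y) = 549/7 (Q(y) = 77 - (-2 - 4/(-7)) = 77 - (-2 - 4*(-⅐)) = 77 - (-2 + 4/7) = 77 - 1*(-10/7) = 77 + 10/7 = 549/7)
(-32*n(N(5)))*G - Q(-158) = -32*(-5 - 1)*(-15) - 1*549/7 = -32*(-6)*(-15) - 549/7 = 192*(-15) - 549/7 = -2880 - 549/7 = -20709/7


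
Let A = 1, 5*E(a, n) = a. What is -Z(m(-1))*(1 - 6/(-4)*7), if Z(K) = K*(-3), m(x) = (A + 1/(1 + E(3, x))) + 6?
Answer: 4209/16 ≈ 263.06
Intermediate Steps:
E(a, n) = a/5
m(x) = 61/8 (m(x) = (1 + 1/(1 + (⅕)*3)) + 6 = (1 + 1/(1 + ⅗)) + 6 = (1 + 1/(8/5)) + 6 = (1 + 5/8) + 6 = 13/8 + 6 = 61/8)
Z(K) = -3*K
-Z(m(-1))*(1 - 6/(-4)*7) = -(-3*61/8)*(1 - 6/(-4)*7) = -(-183)*(1 - 6*(-¼)*7)/8 = -(-183)*(1 + (3/2)*7)/8 = -(-183)*(1 + 21/2)/8 = -(-183)*23/(8*2) = -1*(-4209/16) = 4209/16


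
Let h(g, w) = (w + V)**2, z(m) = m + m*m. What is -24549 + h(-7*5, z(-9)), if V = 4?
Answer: -18773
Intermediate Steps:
z(m) = m + m**2
h(g, w) = (4 + w)**2 (h(g, w) = (w + 4)**2 = (4 + w)**2)
-24549 + h(-7*5, z(-9)) = -24549 + (4 - 9*(1 - 9))**2 = -24549 + (4 - 9*(-8))**2 = -24549 + (4 + 72)**2 = -24549 + 76**2 = -24549 + 5776 = -18773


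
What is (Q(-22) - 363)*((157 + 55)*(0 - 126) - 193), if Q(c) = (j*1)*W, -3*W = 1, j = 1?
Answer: 29326450/3 ≈ 9.7755e+6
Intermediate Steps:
W = -1/3 (W = -1/3*1 = -1/3 ≈ -0.33333)
Q(c) = -1/3 (Q(c) = (1*1)*(-1/3) = 1*(-1/3) = -1/3)
(Q(-22) - 363)*((157 + 55)*(0 - 126) - 193) = (-1/3 - 363)*((157 + 55)*(0 - 126) - 193) = -1090*(212*(-126) - 193)/3 = -1090*(-26712 - 193)/3 = -1090/3*(-26905) = 29326450/3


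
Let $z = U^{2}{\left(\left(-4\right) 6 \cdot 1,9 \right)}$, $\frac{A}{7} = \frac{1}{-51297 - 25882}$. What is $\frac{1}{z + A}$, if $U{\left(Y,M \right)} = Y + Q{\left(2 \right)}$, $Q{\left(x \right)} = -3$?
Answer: $\frac{77179}{56263484} \approx 0.0013717$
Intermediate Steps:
$A = - \frac{7}{77179}$ ($A = \frac{7}{-51297 - 25882} = \frac{7}{-77179} = 7 \left(- \frac{1}{77179}\right) = - \frac{7}{77179} \approx -9.0698 \cdot 10^{-5}$)
$U{\left(Y,M \right)} = -3 + Y$ ($U{\left(Y,M \right)} = Y - 3 = -3 + Y$)
$z = 729$ ($z = \left(-3 + \left(-4\right) 6 \cdot 1\right)^{2} = \left(-3 - 24\right)^{2} = \left(-27\right)^{2} = 729$)
$\frac{1}{z + A} = \frac{1}{729 - \frac{7}{77179}} = \frac{1}{\frac{56263484}{77179}} = \frac{77179}{56263484}$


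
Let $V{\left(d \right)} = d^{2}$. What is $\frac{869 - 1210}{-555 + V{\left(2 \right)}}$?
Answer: $\frac{341}{551} \approx 0.61887$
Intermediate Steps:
$\frac{869 - 1210}{-555 + V{\left(2 \right)}} = \frac{869 - 1210}{-555 + 2^{2}} = - \frac{341}{-555 + 4} = - \frac{341}{-551} = \left(-341\right) \left(- \frac{1}{551}\right) = \frac{341}{551}$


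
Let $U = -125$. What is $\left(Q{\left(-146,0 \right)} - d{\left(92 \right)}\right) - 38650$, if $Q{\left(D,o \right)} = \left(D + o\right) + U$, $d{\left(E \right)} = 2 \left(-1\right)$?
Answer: $-38919$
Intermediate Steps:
$d{\left(E \right)} = -2$
$Q{\left(D,o \right)} = -125 + D + o$ ($Q{\left(D,o \right)} = \left(D + o\right) - 125 = -125 + D + o$)
$\left(Q{\left(-146,0 \right)} - d{\left(92 \right)}\right) - 38650 = \left(\left(-125 - 146 + 0\right) - -2\right) - 38650 = \left(-271 + 2\right) - 38650 = -269 - 38650 = -38919$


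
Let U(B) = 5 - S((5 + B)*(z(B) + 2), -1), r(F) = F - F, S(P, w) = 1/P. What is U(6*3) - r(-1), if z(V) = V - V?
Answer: 229/46 ≈ 4.9783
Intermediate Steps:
z(V) = 0
r(F) = 0
U(B) = 5 - 1/(10 + 2*B) (U(B) = 5 - 1/((5 + B)*(0 + 2)) = 5 - 1/((5 + B)*2) = 5 - 1/(10 + 2*B))
U(6*3) - r(-1) = (49 + 10*(6*3))/(2*(5 + 6*3)) - 1*0 = (49 + 10*18)/(2*(5 + 18)) + 0 = (½)*(49 + 180)/23 + 0 = (½)*(1/23)*229 + 0 = 229/46 + 0 = 229/46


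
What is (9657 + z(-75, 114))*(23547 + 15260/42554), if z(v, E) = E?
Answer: 4895438562879/21277 ≈ 2.3008e+8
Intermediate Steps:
(9657 + z(-75, 114))*(23547 + 15260/42554) = (9657 + 114)*(23547 + 15260/42554) = 9771*(23547 + 15260*(1/42554)) = 9771*(23547 + 7630/21277) = 9771*(501017149/21277) = 4895438562879/21277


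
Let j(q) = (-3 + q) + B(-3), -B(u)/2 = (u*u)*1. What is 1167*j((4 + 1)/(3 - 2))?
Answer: -18672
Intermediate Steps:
B(u) = -2*u² (B(u) = -2*u*u = -2*u²)
j(q) = -21 + q (j(q) = (-3 + q) - 2*(-3)² = (-3 + q) - 2*9 = (-3 + q) - 18 = -21 + q)
1167*j((4 + 1)/(3 - 2)) = 1167*(-21 + (4 + 1)/(3 - 2)) = 1167*(-21 + 5/1) = 1167*(-21 + 5*1) = 1167*(-21 + 5) = 1167*(-16) = -18672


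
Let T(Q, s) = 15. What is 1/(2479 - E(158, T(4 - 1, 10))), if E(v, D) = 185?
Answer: 1/2294 ≈ 0.00043592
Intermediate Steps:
1/(2479 - E(158, T(4 - 1, 10))) = 1/(2479 - 1*185) = 1/(2479 - 185) = 1/2294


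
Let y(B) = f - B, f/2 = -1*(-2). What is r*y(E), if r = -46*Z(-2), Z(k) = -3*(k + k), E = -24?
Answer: -15456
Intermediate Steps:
f = 4 (f = 2*(-1*(-2)) = 2*2 = 4)
Z(k) = -6*k
y(B) = 4 - B
r = -552 (r = -(-276)*(-2) = -46*12 = -552)
r*y(E) = -552*(4 - 1*(-24)) = -552*(4 + 24) = -552*28 = -15456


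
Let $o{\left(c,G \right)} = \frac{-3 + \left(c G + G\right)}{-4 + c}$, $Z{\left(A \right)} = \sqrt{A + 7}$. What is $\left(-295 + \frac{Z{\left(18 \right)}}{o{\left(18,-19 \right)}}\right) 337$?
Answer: $- \frac{2586475}{26} \approx -99480.0$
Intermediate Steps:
$Z{\left(A \right)} = \sqrt{7 + A}$
$o{\left(c,G \right)} = \frac{-3 + G + G c}{-4 + c}$ ($o{\left(c,G \right)} = \frac{-3 + \left(G c + G\right)}{-4 + c} = \frac{-3 + \left(G + G c\right)}{-4 + c} = \frac{-3 + G + G c}{-4 + c}$)
$\left(-295 + \frac{Z{\left(18 \right)}}{o{\left(18,-19 \right)}}\right) 337 = \left(-295 + \frac{\sqrt{7 + 18}}{\frac{1}{-4 + 18} \left(-3 - 19 - 342\right)}\right) 337 = \left(-295 + \frac{\sqrt{25}}{\frac{1}{14} \left(-3 - 19 - 342\right)}\right) 337 = \left(-295 + \frac{5}{\frac{1}{14} \left(-364\right)}\right) 337 = \left(-295 + \frac{5}{-26}\right) 337 = \left(-295 + 5 \left(- \frac{1}{26}\right)\right) 337 = \left(-295 - \frac{5}{26}\right) 337 = \left(- \frac{7675}{26}\right) 337 = - \frac{2586475}{26}$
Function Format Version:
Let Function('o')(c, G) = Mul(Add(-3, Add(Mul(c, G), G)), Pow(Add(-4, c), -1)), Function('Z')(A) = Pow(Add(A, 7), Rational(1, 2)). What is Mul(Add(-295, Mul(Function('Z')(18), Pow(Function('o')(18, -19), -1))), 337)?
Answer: Rational(-2586475, 26) ≈ -99480.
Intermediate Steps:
Function('Z')(A) = Pow(Add(7, A), Rational(1, 2))
Function('o')(c, G) = Mul(Pow(Add(-4, c), -1), Add(-3, G, Mul(G, c))) (Function('o')(c, G) = Mul(Add(-3, Add(Mul(G, c), G)), Pow(Add(-4, c), -1)) = Mul(Add(-3, Add(G, Mul(G, c))), Pow(Add(-4, c), -1)) = Mul(Add(-3, G, Mul(G, c)), Pow(Add(-4, c), -1)) = Mul(Pow(Add(-4, c), -1), Add(-3, G, Mul(G, c))))
Mul(Add(-295, Mul(Function('Z')(18), Pow(Function('o')(18, -19), -1))), 337) = Mul(Add(-295, Mul(Pow(Add(7, 18), Rational(1, 2)), Pow(Mul(Pow(Add(-4, 18), -1), Add(-3, -19, Mul(-19, 18))), -1))), 337) = Mul(Add(-295, Mul(Pow(25, Rational(1, 2)), Pow(Mul(Pow(14, -1), Add(-3, -19, -342)), -1))), 337) = Mul(Add(-295, Mul(5, Pow(Mul(Rational(1, 14), -364), -1))), 337) = Mul(Add(-295, Mul(5, Pow(-26, -1))), 337) = Mul(Add(-295, Mul(5, Rational(-1, 26))), 337) = Mul(Add(-295, Rational(-5, 26)), 337) = Mul(Rational(-7675, 26), 337) = Rational(-2586475, 26)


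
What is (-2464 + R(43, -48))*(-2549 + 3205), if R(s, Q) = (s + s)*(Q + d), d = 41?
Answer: -2011296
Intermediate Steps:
R(s, Q) = 2*s*(41 + Q) (R(s, Q) = (s + s)*(Q + 41) = (2*s)*(41 + Q) = 2*s*(41 + Q))
(-2464 + R(43, -48))*(-2549 + 3205) = (-2464 + 2*43*(41 - 48))*(-2549 + 3205) = (-2464 + 2*43*(-7))*656 = (-2464 - 602)*656 = -3066*656 = -2011296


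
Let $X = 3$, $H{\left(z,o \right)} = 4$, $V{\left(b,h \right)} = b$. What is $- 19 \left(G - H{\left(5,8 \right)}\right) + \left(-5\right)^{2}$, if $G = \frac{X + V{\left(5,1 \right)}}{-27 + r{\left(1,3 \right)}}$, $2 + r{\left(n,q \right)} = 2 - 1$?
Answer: $\frac{745}{7} \approx 106.43$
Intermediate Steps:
$r{\left(n,q \right)} = -1$ ($r{\left(n,q \right)} = -2 + \left(2 - 1\right) = -2 + 1 = -1$)
$G = - \frac{2}{7}$ ($G = \frac{3 + 5}{-27 - 1} = \frac{8}{-28} = 8 \left(- \frac{1}{28}\right) = - \frac{2}{7} \approx -0.28571$)
$- 19 \left(G - H{\left(5,8 \right)}\right) + \left(-5\right)^{2} = - 19 \left(- \frac{2}{7} - 4\right) + \left(-5\right)^{2} = - 19 \left(- \frac{2}{7} - 4\right) + 25 = \left(-19\right) \left(- \frac{30}{7}\right) + 25 = \frac{570}{7} + 25 = \frac{745}{7}$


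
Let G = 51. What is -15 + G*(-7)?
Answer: -372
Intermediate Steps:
-15 + G*(-7) = -15 + 51*(-7) = -15 - 357 = -372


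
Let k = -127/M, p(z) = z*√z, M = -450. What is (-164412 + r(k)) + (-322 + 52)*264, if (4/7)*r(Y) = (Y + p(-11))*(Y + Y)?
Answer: -95455147097/405000 - 9779*I*√11/900 ≈ -2.3569e+5 - 36.037*I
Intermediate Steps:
p(z) = z^(3/2)
k = 127/450 (k = -127/(-450) = -127*(-1/450) = 127/450 ≈ 0.28222)
r(Y) = 7*Y*(Y - 11*I*√11)/2 (r(Y) = 7*((Y + (-11)^(3/2))*(Y + Y))/4 = 7*((Y - 11*I*√11)*(2*Y))/4 = 7*(2*Y*(Y - 11*I*√11))/4 = 7*Y*(Y - 11*I*√11)/2)
(-164412 + r(k)) + (-322 + 52)*264 = (-164412 + (7/2)*(127/450)*(127/450 - 11*I*√11)) + (-322 + 52)*264 = (-164412 + (112903/405000 - 9779*I*√11/900)) - 270*264 = (-66586747097/405000 - 9779*I*√11/900) - 71280 = -95455147097/405000 - 9779*I*√11/900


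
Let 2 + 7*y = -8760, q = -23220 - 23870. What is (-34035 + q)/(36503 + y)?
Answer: -567875/246759 ≈ -2.3013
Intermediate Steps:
q = -47090
y = -8762/7 (y = -2/7 + (⅐)*(-8760) = -2/7 - 8760/7 = -8762/7 ≈ -1251.7)
(-34035 + q)/(36503 + y) = (-34035 - 47090)/(36503 - 8762/7) = -81125/246759/7 = -81125*7/246759 = -567875/246759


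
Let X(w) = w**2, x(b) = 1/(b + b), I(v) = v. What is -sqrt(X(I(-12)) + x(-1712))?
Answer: -sqrt(105513770)/856 ≈ -12.000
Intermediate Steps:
x(b) = 1/(2*b)
-sqrt(X(I(-12)) + x(-1712)) = -sqrt((-12)**2 + (1/2)/(-1712)) = -sqrt(144 + (1/2)*(-1/1712)) = -sqrt(144 - 1/3424) = -sqrt(493055/3424) = -sqrt(105513770)/856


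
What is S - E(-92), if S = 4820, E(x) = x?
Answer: 4912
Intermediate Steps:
S - E(-92) = 4820 - 1*(-92) = 4820 + 92 = 4912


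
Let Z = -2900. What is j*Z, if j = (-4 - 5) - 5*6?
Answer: 113100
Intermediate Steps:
j = -39 (j = -9 - 30 = -39)
j*Z = -39*(-2900) = 113100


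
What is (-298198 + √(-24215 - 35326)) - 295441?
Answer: -593639 + I*√59541 ≈ -5.9364e+5 + 244.01*I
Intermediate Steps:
(-298198 + √(-24215 - 35326)) - 295441 = (-298198 + √(-59541)) - 295441 = (-298198 + I*√59541) - 295441 = -593639 + I*√59541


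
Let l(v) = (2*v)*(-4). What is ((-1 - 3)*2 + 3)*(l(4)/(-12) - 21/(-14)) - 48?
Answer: -413/6 ≈ -68.833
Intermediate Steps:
l(v) = -8*v
((-1 - 3)*2 + 3)*(l(4)/(-12) - 21/(-14)) - 48 = ((-1 - 3)*2 + 3)*(-8*4/(-12) - 21/(-14)) - 48 = (-4*2 + 3)*(-32*(-1/12) - 21*(-1/14)) - 48 = (-8 + 3)*(8/3 + 3/2) - 48 = -5*25/6 - 48 = -125/6 - 48 = -413/6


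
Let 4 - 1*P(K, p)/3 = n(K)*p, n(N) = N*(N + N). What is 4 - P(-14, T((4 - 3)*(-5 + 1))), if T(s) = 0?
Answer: -8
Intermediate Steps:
n(N) = 2*N² (n(N) = N*(2*N) = 2*N²)
P(K, p) = 12 - 6*p*K² (P(K, p) = 12 - 3*2*K²*p = 12 - 6*p*K²)
4 - P(-14, T((4 - 3)*(-5 + 1))) = 4 - (12 - 6*0*(-14)²) = 4 - (12 - 6*0*196) = 4 - (12 + 0) = 4 - 1*12 = 4 - 12 = -8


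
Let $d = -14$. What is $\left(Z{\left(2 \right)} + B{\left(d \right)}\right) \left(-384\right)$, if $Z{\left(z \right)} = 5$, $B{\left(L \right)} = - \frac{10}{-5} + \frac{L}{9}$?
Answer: $- \frac{6272}{3} \approx -2090.7$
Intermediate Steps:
$B{\left(L \right)} = 2 + \frac{L}{9}$ ($B{\left(L \right)} = \left(-10\right) \left(- \frac{1}{5}\right) + L \frac{1}{9} = 2 + \frac{L}{9}$)
$\left(Z{\left(2 \right)} + B{\left(d \right)}\right) \left(-384\right) = \left(5 + \left(2 + \frac{1}{9} \left(-14\right)\right)\right) \left(-384\right) = \left(5 + \left(2 - \frac{14}{9}\right)\right) \left(-384\right) = \left(5 + \frac{4}{9}\right) \left(-384\right) = \frac{49}{9} \left(-384\right) = - \frac{6272}{3}$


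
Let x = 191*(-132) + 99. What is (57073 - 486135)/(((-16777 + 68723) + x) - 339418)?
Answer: 429062/312585 ≈ 1.3726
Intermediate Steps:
x = -25113 (x = -25212 + 99 = -25113)
(57073 - 486135)/(((-16777 + 68723) + x) - 339418) = (57073 - 486135)/(((-16777 + 68723) - 25113) - 339418) = -429062/((51946 - 25113) - 339418) = -429062/(26833 - 339418) = -429062/(-312585) = -429062*(-1/312585) = 429062/312585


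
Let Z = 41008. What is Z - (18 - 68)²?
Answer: 38508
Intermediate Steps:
Z - (18 - 68)² = 41008 - (18 - 68)² = 41008 - 1*(-50)² = 41008 - 1*2500 = 41008 - 2500 = 38508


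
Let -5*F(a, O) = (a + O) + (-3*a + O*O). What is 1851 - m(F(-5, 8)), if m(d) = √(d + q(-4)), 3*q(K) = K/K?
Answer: 1851 - I*√3615/15 ≈ 1851.0 - 4.0083*I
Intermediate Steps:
F(a, O) = -O/5 - O²/5 + 2*a/5 (F(a, O) = -((a + O) + (-3*a + O*O))/5 = -((O + a) + (-3*a + O²))/5 = -((O + a) + (O² - 3*a))/5 = -(O + O² - 2*a)/5 = -O/5 - O²/5 + 2*a/5)
q(K) = ⅓ (q(K) = (K/K)/3 = (⅓)*1 = ⅓)
m(d) = √(⅓ + d) (m(d) = √(d + ⅓) = √(⅓ + d))
1851 - m(F(-5, 8)) = 1851 - √(3 + 9*(-⅕*8 - ⅕*8² + (⅖)*(-5)))/3 = 1851 - √(3 + 9*(-8/5 - ⅕*64 - 2))/3 = 1851 - √(3 + 9*(-8/5 - 64/5 - 2))/3 = 1851 - √(3 + 9*(-82/5))/3 = 1851 - √(3 - 738/5)/3 = 1851 - √(-723/5)/3 = 1851 - I*√3615/5/3 = 1851 - I*√3615/15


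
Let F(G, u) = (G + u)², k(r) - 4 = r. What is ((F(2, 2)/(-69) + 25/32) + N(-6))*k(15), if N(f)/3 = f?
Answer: -732089/2208 ≈ -331.56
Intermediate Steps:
k(r) = 4 + r
N(f) = 3*f
((F(2, 2)/(-69) + 25/32) + N(-6))*k(15) = (((2 + 2)²/(-69) + 25/32) + 3*(-6))*(4 + 15) = ((4²*(-1/69) + 25*(1/32)) - 18)*19 = ((16*(-1/69) + 25/32) - 18)*19 = ((-16/69 + 25/32) - 18)*19 = (1213/2208 - 18)*19 = -38531/2208*19 = -732089/2208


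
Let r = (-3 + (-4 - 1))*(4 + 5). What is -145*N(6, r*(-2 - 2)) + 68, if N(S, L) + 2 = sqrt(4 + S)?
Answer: 358 - 145*sqrt(10) ≈ -100.53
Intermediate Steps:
r = -72 (r = (-3 - 5)*9 = -8*9 = -72)
N(S, L) = -2 + sqrt(4 + S)
-145*N(6, r*(-2 - 2)) + 68 = -145*(-2 + sqrt(4 + 6)) + 68 = -145*(-2 + sqrt(10)) + 68 = (290 - 145*sqrt(10)) + 68 = 358 - 145*sqrt(10)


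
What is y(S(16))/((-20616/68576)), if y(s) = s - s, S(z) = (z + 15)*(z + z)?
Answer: 0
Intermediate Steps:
S(z) = 2*z*(15 + z) (S(z) = (15 + z)*(2*z) = 2*z*(15 + z))
y(s) = 0
y(S(16))/((-20616/68576)) = 0/((-20616/68576)) = 0/((-20616*1/68576)) = 0/(-2577/8572) = 0*(-8572/2577) = 0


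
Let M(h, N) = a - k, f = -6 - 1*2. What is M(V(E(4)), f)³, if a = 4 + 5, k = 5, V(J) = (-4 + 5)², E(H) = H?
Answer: 64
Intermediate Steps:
V(J) = 1 (V(J) = 1² = 1)
a = 9
f = -8 (f = -6 - 2 = -8)
M(h, N) = 4 (M(h, N) = 9 - 1*5 = 9 - 5 = 4)
M(V(E(4)), f)³ = 4³ = 64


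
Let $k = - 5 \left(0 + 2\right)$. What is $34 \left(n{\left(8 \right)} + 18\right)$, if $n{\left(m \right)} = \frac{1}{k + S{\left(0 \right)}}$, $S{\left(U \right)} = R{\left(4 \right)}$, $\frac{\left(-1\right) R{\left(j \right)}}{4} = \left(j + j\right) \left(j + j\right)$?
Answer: $\frac{81379}{133} \approx 611.87$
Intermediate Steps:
$R{\left(j \right)} = - 16 j^{2}$ ($R{\left(j \right)} = - 4 \left(j + j\right) \left(j + j\right) = - 4 \cdot 2 j 2 j = - 4 \cdot 4 j^{2} = - 16 j^{2}$)
$S{\left(U \right)} = -256$ ($S{\left(U \right)} = - 16 \cdot 4^{2} = \left(-16\right) 16 = -256$)
$k = -10$ ($k = \left(-5\right) 2 = -10$)
$n{\left(m \right)} = - \frac{1}{266}$ ($n{\left(m \right)} = \frac{1}{-10 - 256} = \frac{1}{-266} = - \frac{1}{266}$)
$34 \left(n{\left(8 \right)} + 18\right) = 34 \left(- \frac{1}{266} + 18\right) = 34 \cdot \frac{4787}{266} = \frac{81379}{133}$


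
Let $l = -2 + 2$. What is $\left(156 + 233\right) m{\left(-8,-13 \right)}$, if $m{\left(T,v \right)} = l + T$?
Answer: $-3112$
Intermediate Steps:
$l = 0$
$m{\left(T,v \right)} = T$ ($m{\left(T,v \right)} = 0 + T = T$)
$\left(156 + 233\right) m{\left(-8,-13 \right)} = \left(156 + 233\right) \left(-8\right) = 389 \left(-8\right) = -3112$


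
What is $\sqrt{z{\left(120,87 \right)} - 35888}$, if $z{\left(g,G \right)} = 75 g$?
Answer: $2 i \sqrt{6722} \approx 163.98 i$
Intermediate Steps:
$\sqrt{z{\left(120,87 \right)} - 35888} = \sqrt{75 \cdot 120 - 35888} = \sqrt{9000 - 35888} = \sqrt{-26888} = 2 i \sqrt{6722}$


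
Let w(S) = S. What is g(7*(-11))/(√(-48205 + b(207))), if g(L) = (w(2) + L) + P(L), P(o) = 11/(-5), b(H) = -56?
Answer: 386*I*√48261/241305 ≈ 0.35141*I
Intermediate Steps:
P(o) = -11/5 (P(o) = 11*(-⅕) = -11/5)
g(L) = -⅕ + L (g(L) = (2 + L) - 11/5 = -⅕ + L)
g(7*(-11))/(√(-48205 + b(207))) = (-⅕ + 7*(-11))/(√(-48205 - 56)) = (-⅕ - 77)/(√(-48261)) = -386*(-I*√48261/48261)/5 = -(-386)*I*√48261/241305 = 386*I*√48261/241305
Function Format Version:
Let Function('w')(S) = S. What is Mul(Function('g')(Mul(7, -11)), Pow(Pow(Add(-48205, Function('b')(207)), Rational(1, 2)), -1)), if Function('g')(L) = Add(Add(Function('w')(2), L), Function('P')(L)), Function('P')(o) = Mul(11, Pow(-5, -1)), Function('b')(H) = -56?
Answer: Mul(Rational(386, 241305), I, Pow(48261, Rational(1, 2))) ≈ Mul(0.35141, I)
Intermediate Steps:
Function('P')(o) = Rational(-11, 5) (Function('P')(o) = Mul(11, Rational(-1, 5)) = Rational(-11, 5))
Function('g')(L) = Add(Rational(-1, 5), L) (Function('g')(L) = Add(Add(2, L), Rational(-11, 5)) = Add(Rational(-1, 5), L))
Mul(Function('g')(Mul(7, -11)), Pow(Pow(Add(-48205, Function('b')(207)), Rational(1, 2)), -1)) = Mul(Add(Rational(-1, 5), Mul(7, -11)), Pow(Pow(Add(-48205, -56), Rational(1, 2)), -1)) = Mul(Add(Rational(-1, 5), -77), Pow(Pow(-48261, Rational(1, 2)), -1)) = Mul(Rational(-386, 5), Pow(Mul(I, Pow(48261, Rational(1, 2))), -1)) = Mul(Rational(-386, 5), Mul(Rational(-1, 48261), I, Pow(48261, Rational(1, 2)))) = Mul(Rational(386, 241305), I, Pow(48261, Rational(1, 2)))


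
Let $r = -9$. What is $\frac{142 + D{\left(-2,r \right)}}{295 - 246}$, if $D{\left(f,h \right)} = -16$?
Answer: $\frac{18}{7} \approx 2.5714$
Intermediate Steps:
$\frac{142 + D{\left(-2,r \right)}}{295 - 246} = \frac{142 - 16}{295 - 246} = \frac{126}{49} = 126 \cdot \frac{1}{49} = \frac{18}{7}$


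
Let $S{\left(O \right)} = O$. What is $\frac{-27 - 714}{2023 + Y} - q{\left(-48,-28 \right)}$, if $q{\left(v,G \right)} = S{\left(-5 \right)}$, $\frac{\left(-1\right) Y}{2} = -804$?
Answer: $\frac{17414}{3631} \approx 4.7959$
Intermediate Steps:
$Y = 1608$ ($Y = \left(-2\right) \left(-804\right) = 1608$)
$q{\left(v,G \right)} = -5$
$\frac{-27 - 714}{2023 + Y} - q{\left(-48,-28 \right)} = \frac{-27 - 714}{2023 + 1608} - -5 = - \frac{741}{3631} + 5 = \frac{17414}{3631}$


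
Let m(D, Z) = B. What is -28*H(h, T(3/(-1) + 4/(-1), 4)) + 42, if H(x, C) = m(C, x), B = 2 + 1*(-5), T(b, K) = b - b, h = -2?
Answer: 126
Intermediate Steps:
T(b, K) = 0
B = -3 (B = 2 - 5 = -3)
m(D, Z) = -3
H(x, C) = -3
-28*H(h, T(3/(-1) + 4/(-1), 4)) + 42 = -28*(-3) + 42 = 84 + 42 = 126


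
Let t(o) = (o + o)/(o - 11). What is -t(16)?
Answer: -32/5 ≈ -6.4000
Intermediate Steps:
t(o) = 2*o/(-11 + o) (t(o) = (2*o)/(-11 + o) = 2*o/(-11 + o))
-t(16) = -2*16/(-11 + 16) = -2*16/5 = -1*32/5 = -32/5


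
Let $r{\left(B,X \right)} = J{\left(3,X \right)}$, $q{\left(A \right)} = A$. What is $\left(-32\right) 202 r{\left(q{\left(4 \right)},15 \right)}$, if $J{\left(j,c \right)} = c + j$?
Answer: $-116352$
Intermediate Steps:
$r{\left(B,X \right)} = 3 + X$ ($r{\left(B,X \right)} = X + 3 = 3 + X$)
$\left(-32\right) 202 r{\left(q{\left(4 \right)},15 \right)} = \left(-32\right) 202 \left(3 + 15\right) = \left(-6464\right) 18 = -116352$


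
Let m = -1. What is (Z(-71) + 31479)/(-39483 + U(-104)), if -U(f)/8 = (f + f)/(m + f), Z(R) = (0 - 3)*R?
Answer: -3327660/4147379 ≈ -0.80235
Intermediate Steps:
Z(R) = -3*R
U(f) = -16*f/(-1 + f) (U(f) = -8*(f + f)/(-1 + f) = -8*2*f/(-1 + f) = -16*f/(-1 + f))
(Z(-71) + 31479)/(-39483 + U(-104)) = (-3*(-71) + 31479)/(-39483 - 16*(-104)/(-1 - 104)) = (213 + 31479)/(-39483 - 16*(-104)/(-105)) = 31692/(-39483 - 16*(-104)*(-1/105)) = 31692/(-39483 - 1664/105) = 31692/(-4147379/105) = 31692*(-105/4147379) = -3327660/4147379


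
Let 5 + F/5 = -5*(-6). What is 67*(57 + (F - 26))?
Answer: 10452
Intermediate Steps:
F = 125 (F = -25 + 5*(-5*(-6)) = -25 + 5*30 = -25 + 150 = 125)
67*(57 + (F - 26)) = 67*(57 + (125 - 26)) = 67*(57 + 99) = 67*156 = 10452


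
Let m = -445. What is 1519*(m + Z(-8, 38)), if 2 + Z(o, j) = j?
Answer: -621271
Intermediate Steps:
Z(o, j) = -2 + j
1519*(m + Z(-8, 38)) = 1519*(-445 + (-2 + 38)) = 1519*(-445 + 36) = 1519*(-409) = -621271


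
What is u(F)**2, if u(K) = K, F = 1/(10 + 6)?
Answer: 1/256 ≈ 0.0039063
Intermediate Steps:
F = 1/16 ≈ 0.062500
u(F)**2 = (1/16)**2 = 1/256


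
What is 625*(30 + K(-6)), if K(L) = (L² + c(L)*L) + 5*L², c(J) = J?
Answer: 176250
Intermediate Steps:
K(L) = 7*L² (K(L) = (L² + L*L) + 5*L² = (L² + L²) + 5*L² = 2*L² + 5*L² = 7*L²)
625*(30 + K(-6)) = 625*(30 + 7*(-6)²) = 625*(30 + 7*36) = 625*(30 + 252) = 625*282 = 176250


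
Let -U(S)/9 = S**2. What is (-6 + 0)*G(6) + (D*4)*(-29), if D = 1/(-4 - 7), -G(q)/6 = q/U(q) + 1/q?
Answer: 524/33 ≈ 15.879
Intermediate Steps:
U(S) = -9*S**2
G(q) = -16/(3*q) (G(q) = -6*(q/((-9*q**2)) + 1/q) = -6*(q*(-1/(9*q**2)) + 1/q) = -6*(-1/(9*q) + 1/q) = -16/(3*q))
D = -1/11 (D = 1/(-11) = -1/11 ≈ -0.090909)
(-6 + 0)*G(6) + (D*4)*(-29) = (-6 + 0)*(-16/3/6) - 1/11*4*(-29) = -(-32)/6 - 4/11*(-29) = -6*(-8/9) + 116/11 = 16/3 + 116/11 = 524/33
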